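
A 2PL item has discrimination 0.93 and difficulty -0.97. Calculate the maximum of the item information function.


For 2PL, max info at theta = b = -0.97
I_max = a^2 / 4 = 0.93^2 / 4
= 0.8649 / 4
I_max = 0.2162

0.2162


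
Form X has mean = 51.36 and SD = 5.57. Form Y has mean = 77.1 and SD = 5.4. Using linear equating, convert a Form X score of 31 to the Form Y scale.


slope = SD_Y / SD_X = 5.4 / 5.57 ~ 0.9695
intercept = mean_Y - slope * mean_X = 77.1 - (5.4 / 5.57) * 51.36 ~ 27.3075
Y = slope * X + intercept. To avoid rounding drift from the rounded slope/intercept, evaluate the equivalent form Y = mean_Y + SD_Y * (X - mean_X) / SD_X at full precision:
Y = 77.1 + 5.4 * (31 - 51.36) / 5.57
Y = 77.1 - 5.4 * 20.36 / 5.57
Y = 77.1 - 109.944 / 5.57
Y = 77.1 - 19.7386
Y = 57.3614

57.3614


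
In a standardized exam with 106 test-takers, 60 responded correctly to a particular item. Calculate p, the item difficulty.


Item difficulty p = number correct / total examinees
p = 60 / 106
p = 0.566

0.566


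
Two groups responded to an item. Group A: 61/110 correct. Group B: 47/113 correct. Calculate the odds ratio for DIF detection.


Odds_A = 61/49 = 1.2449
Odds_B = 47/66 = 0.7121
OR = Odds_A / Odds_B = 1.2449 / 0.7121
Exactly, OR = (61 * 66) / (49 * 47) = 4026 / 2303
OR = 1.7482

1.7482


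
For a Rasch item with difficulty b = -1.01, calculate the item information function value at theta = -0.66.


P = 1/(1+exp(-(-0.66--1.01))) = 0.5866
I = P*(1-P) = 0.5866 * 0.4134
I = 0.2425

0.2425


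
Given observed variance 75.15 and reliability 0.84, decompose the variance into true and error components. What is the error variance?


var_true = rxx * var_obs = 0.84 * 75.15 = 63.126
var_error = var_obs - var_true
var_error = 75.15 - 63.126
var_error = 12.024

12.024


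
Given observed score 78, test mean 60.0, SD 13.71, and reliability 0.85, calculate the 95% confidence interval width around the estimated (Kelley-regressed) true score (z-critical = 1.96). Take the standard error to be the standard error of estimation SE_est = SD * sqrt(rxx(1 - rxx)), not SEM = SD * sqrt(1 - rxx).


True score estimate = 0.85*78 + 0.15*60.0 = 75.3
SE_est = SD * sqrt(rxx * (1 - rxx)) = 13.71 * sqrt(0.85 * 0.15) = 13.71 * sqrt(0.1275) = 4.895449
CI = T_est +/- z * SE_est, so width = 2 * z * SE_est = 2 * 1.96 * 4.895449
Width = 19.1902

19.1902


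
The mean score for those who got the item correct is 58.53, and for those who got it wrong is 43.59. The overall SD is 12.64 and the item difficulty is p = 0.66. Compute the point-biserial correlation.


q = 1 - p = 0.34
rpb = ((M1 - M0) / SD) * sqrt(p * q)
rpb = ((58.53 - 43.59) / 12.64) * sqrt(0.66 * 0.34)
rpb = 0.5599

0.5599


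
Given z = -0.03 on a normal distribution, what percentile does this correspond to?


CDF(z) = 0.5 * (1 + erf(z/sqrt(2)))
erf(-0.0212) = -0.0239
CDF = 0.488
Percentile rank = 0.488 * 100 = 48.8

48.8


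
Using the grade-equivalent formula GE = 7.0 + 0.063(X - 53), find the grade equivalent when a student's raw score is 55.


raw - median = 55 - 53 = 2
slope * diff = 0.063 * 2 = 0.126
GE = 7.0 + 0.126
GE = 7.126

7.126


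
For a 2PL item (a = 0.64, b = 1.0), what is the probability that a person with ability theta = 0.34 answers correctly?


a*(theta - b) = 0.64 * (0.34 - 1.0) = -0.4224
exp(--0.4224) = 1.5256
P = 1 / (1 + 1.5256)
P = 0.3959

0.3959


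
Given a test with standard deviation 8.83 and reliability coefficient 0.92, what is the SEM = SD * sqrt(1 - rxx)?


SEM = SD * sqrt(1 - rxx)
SEM = 8.83 * sqrt(1 - 0.92)
SEM = 8.83 * sqrt(0.08) = 8.83 * 0.282843
SEM = 2.4975

2.4975


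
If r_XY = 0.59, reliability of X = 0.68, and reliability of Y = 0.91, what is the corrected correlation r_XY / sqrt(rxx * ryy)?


r_corrected = rxy / sqrt(rxx * ryy)
= 0.59 / sqrt(0.68 * 0.91)
= 0.59 / sqrt(0.6188)
= 0.59 / 0.786638
r_corrected = 0.75

0.75


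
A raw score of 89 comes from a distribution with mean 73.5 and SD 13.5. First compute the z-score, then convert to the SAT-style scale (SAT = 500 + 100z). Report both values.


z = (X - mean) / SD = (89 - 73.5) / 13.5
z = 15.5 / 13.5
z = 1.1481
SAT-scale = SAT = 500 + 100z
Carry z at full precision (z = 15.5 / 13.5) into the conversion:
SAT-scale = 500 + 100 * (15.5 / 13.5) = 500 + 1550 / 13.5
SAT-scale = 500 + 114.8148
SAT-scale = 614.8148

614.8148


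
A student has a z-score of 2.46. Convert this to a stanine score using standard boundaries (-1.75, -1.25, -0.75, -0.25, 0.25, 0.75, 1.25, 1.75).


Stanine boundaries: [-1.75, -1.25, -0.75, -0.25, 0.25, 0.75, 1.25, 1.75]
z = 2.46
Check each boundary:
  z >= -1.75 -> could be stanine 2
  z >= -1.25 -> could be stanine 3
  z >= -0.75 -> could be stanine 4
  z >= -0.25 -> could be stanine 5
  z >= 0.25 -> could be stanine 6
  z >= 0.75 -> could be stanine 7
  z >= 1.25 -> could be stanine 8
  z >= 1.75 -> could be stanine 9
Highest qualifying boundary gives stanine = 9

9


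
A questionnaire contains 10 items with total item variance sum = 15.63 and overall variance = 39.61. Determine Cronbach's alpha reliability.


alpha = (k/(k-1)) * (1 - sum(si^2)/s_total^2)
= (10/9) * (1 - 15.63/39.61)
alpha = 0.6727

0.6727


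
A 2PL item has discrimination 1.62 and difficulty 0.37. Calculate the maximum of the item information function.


For 2PL, max info at theta = b = 0.37
I_max = a^2 / 4 = 1.62^2 / 4
= 2.6244 / 4
I_max = 0.6561

0.6561


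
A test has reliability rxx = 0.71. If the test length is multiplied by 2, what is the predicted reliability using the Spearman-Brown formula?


r_new = (n * rxx) / (1 + (n-1) * rxx)
r_new = (2 * 0.71) / (1 + 1 * 0.71)
r_new = 1.42 / 1.71
r_new = 0.8304

0.8304


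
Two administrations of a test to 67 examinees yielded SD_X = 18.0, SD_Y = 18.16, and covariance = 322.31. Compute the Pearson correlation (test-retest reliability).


r = cov(X,Y) / (SD_X * SD_Y)
r = 322.31 / (18.0 * 18.16)
r = 322.31 / 326.88
r = 0.986

0.986


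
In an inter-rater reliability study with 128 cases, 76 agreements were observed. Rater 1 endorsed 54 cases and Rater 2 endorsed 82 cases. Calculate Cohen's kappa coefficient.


P_o = 76/128 = 0.59375
P_e = (54*82 + 74*46) / 16384 = 0.478027
kappa = (P_o - P_e) / (1 - P_e)
kappa = (0.59375 - 0.478027) / (1 - 0.478027)
kappa = 0.2217

0.2217


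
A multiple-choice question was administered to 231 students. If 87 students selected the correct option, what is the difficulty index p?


Item difficulty p = number correct / total examinees
p = 87 / 231
p = 0.3766

0.3766


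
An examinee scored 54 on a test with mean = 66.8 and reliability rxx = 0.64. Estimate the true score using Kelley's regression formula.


T_est = rxx * X + (1 - rxx) * mean
T_est = 0.64 * 54 + 0.36 * 66.8
T_est = 34.56 + 24.048
T_est = 58.608

58.608


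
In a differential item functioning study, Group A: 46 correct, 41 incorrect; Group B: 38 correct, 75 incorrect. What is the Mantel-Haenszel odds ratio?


Odds_A = 46/41 = 1.122
Odds_B = 38/75 = 0.5067
OR = Odds_A / Odds_B = 1.122 / 0.5067
Exactly, OR = (46 * 75) / (41 * 38) = 3450 / 1558
OR = 2.2144

2.2144


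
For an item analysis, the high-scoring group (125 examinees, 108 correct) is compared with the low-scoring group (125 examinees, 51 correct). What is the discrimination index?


p_upper = 108/125 = 0.864
p_lower = 51/125 = 0.408
D = 0.864 - 0.408 = 0.456

0.456


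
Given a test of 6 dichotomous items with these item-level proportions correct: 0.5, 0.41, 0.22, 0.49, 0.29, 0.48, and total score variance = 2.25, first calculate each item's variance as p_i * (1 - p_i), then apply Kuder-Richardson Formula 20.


For each item, compute p_i * q_i:
  Item 1: 0.5 * 0.5 = 0.25
  Item 2: 0.41 * 0.59 = 0.2419
  Item 3: 0.22 * 0.78 = 0.1716
  Item 4: 0.49 * 0.51 = 0.2499
  Item 5: 0.29 * 0.71 = 0.2059
  Item 6: 0.48 * 0.52 = 0.2496
Sum(p_i * q_i) = 0.25 + 0.2419 + 0.1716 + 0.2499 + 0.2059 + 0.2496 = 1.3689
KR-20 = (k/(k-1)) * (1 - Sum(p_i*q_i) / Var_total)
= (6/5) * (1 - 1.3689/2.25)
= 1.2 * 0.3916
KR-20 = 0.4699

0.4699


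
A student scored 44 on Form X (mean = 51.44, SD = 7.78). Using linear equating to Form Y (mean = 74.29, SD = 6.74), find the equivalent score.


slope = SD_Y / SD_X = 6.74 / 7.78 ~ 0.8663
intercept = mean_Y - slope * mean_X = 74.29 - (6.74 / 7.78) * 51.44 ~ 29.7263
Y = slope * X + intercept. To avoid rounding drift from the rounded slope/intercept, evaluate the equivalent form Y = mean_Y + SD_Y * (X - mean_X) / SD_X at full precision:
Y = 74.29 + 6.74 * (44 - 51.44) / 7.78
Y = 74.29 - 6.74 * 7.44 / 7.78
Y = 74.29 - 50.1456 / 7.78
Y = 74.29 - 6.4454
Y = 67.8446

67.8446


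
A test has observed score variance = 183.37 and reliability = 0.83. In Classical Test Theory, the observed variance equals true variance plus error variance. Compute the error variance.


var_true = rxx * var_obs = 0.83 * 183.37 = 152.1971
var_error = var_obs - var_true
var_error = 183.37 - 152.1971
var_error = 31.1729

31.1729


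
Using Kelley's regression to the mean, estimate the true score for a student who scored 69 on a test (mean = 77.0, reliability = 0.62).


T_est = rxx * X + (1 - rxx) * mean
T_est = 0.62 * 69 + 0.38 * 77.0
T_est = 42.78 + 29.26
T_est = 72.04

72.04


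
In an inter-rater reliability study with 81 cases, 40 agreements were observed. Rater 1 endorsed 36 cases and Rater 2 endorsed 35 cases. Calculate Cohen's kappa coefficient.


P_o = 40/81 = 0.493827
P_e = (36*35 + 45*46) / 6561 = 0.507545
kappa = (P_o - P_e) / (1 - P_e)
kappa = (0.493827 - 0.507545) / (1 - 0.507545)
kappa = -0.0279

-0.0279


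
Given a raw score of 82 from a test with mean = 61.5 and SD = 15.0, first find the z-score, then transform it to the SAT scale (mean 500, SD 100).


z = (X - mean) / SD = (82 - 61.5) / 15.0
z = 20.5 / 15.0
z = 1.3667
SAT-scale = SAT = 500 + 100z
Carry z at full precision (z = 20.5 / 15.0) into the conversion:
SAT-scale = 500 + 100 * (20.5 / 15.0) = 500 + 2050 / 15.0
SAT-scale = 500 + 136.6667
SAT-scale = 636.6667

636.6667


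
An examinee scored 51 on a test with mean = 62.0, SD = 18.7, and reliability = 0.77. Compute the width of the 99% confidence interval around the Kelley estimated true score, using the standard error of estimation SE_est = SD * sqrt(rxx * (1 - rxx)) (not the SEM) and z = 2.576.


True score estimate = 0.77*51 + 0.23*62.0 = 53.53
SE_est = SD * sqrt(rxx * (1 - rxx)) = 18.7 * sqrt(0.77 * 0.23) = 18.7 * sqrt(0.1771) = 7.869568
CI = T_est +/- z * SE_est, so width = 2 * z * SE_est = 2 * 2.576 * 7.869568
Width = 40.544

40.544


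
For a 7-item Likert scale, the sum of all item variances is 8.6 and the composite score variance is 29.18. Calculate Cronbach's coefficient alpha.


alpha = (k/(k-1)) * (1 - sum(si^2)/s_total^2)
= (7/6) * (1 - 8.6/29.18)
alpha = 0.8228

0.8228


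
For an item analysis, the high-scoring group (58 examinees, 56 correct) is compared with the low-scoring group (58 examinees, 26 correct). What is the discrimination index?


p_upper = 56/58 = 0.9655
p_lower = 26/58 = 0.4483
D = 0.9655 - 0.4483 = 0.5172

0.5172


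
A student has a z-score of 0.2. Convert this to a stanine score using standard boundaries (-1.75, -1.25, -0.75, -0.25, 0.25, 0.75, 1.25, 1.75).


Stanine boundaries: [-1.75, -1.25, -0.75, -0.25, 0.25, 0.75, 1.25, 1.75]
z = 0.2
Check each boundary:
  z >= -1.75 -> could be stanine 2
  z >= -1.25 -> could be stanine 3
  z >= -0.75 -> could be stanine 4
  z >= -0.25 -> could be stanine 5
  z < 0.25
  z < 0.75
  z < 1.25
  z < 1.75
Highest qualifying boundary gives stanine = 5

5


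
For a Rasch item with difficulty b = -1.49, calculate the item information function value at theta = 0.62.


P = 1/(1+exp(-(0.62--1.49))) = 0.8919
I = P*(1-P) = 0.8919 * 0.1081
I = 0.0964

0.0964


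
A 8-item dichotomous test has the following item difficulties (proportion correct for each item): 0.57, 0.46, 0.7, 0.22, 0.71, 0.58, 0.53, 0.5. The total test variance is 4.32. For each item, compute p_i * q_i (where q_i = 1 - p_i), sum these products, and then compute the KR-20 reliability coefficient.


For each item, compute p_i * q_i:
  Item 1: 0.57 * 0.43 = 0.2451
  Item 2: 0.46 * 0.54 = 0.2484
  Item 3: 0.7 * 0.3 = 0.21
  Item 4: 0.22 * 0.78 = 0.1716
  Item 5: 0.71 * 0.29 = 0.2059
  Item 6: 0.58 * 0.42 = 0.2436
  Item 7: 0.53 * 0.47 = 0.2491
  Item 8: 0.5 * 0.5 = 0.25
Sum(p_i * q_i) = 0.2451 + 0.2484 + 0.21 + 0.1716 + 0.2059 + 0.2436 + 0.2491 + 0.25 = 1.8237
KR-20 = (k/(k-1)) * (1 - Sum(p_i*q_i) / Var_total)
= (8/7) * (1 - 1.8237/4.32)
= 1.1429 * 0.5778
KR-20 = 0.6604

0.6604


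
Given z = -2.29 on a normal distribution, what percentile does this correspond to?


CDF(z) = 0.5 * (1 + erf(z/sqrt(2)))
erf(-1.6193) = -0.978
CDF = 0.011
Percentile rank = 0.011 * 100 = 1.1

1.1


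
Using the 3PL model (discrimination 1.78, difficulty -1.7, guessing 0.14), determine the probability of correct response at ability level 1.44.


logit = 1.78*(1.44 - -1.7) = 5.5892
P* = 1/(1 + exp(-5.5892)) = 0.9963
P = 0.14 + (1 - 0.14) * 0.9963
P = 0.9968

0.9968


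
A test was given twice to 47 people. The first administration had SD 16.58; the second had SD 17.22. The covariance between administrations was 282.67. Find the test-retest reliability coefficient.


r = cov(X,Y) / (SD_X * SD_Y)
r = 282.67 / (16.58 * 17.22)
r = 282.67 / 285.5076
r = 0.9901

0.9901


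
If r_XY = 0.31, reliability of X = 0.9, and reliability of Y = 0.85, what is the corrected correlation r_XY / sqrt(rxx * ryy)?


r_corrected = rxy / sqrt(rxx * ryy)
= 0.31 / sqrt(0.9 * 0.85)
= 0.31 / sqrt(0.765)
= 0.31 / 0.874643
r_corrected = 0.3544

0.3544


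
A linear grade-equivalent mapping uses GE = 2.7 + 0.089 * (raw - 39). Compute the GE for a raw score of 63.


raw - median = 63 - 39 = 24
slope * diff = 0.089 * 24 = 2.136
GE = 2.7 + 2.136
GE = 4.836

4.836


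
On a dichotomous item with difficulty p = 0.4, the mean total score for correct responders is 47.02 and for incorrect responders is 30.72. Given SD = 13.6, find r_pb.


q = 1 - p = 0.6
rpb = ((M1 - M0) / SD) * sqrt(p * q)
rpb = ((47.02 - 30.72) / 13.6) * sqrt(0.4 * 0.6)
rpb = 0.5872

0.5872


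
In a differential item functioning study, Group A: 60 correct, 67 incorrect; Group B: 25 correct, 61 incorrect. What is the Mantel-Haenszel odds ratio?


Odds_A = 60/67 = 0.8955
Odds_B = 25/61 = 0.4098
OR = Odds_A / Odds_B = 0.8955 / 0.4098
Exactly, OR = (60 * 61) / (67 * 25) = 3660 / 1675
OR = 2.1851

2.1851


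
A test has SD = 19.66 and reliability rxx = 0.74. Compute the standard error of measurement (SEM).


SEM = SD * sqrt(1 - rxx)
SEM = 19.66 * sqrt(1 - 0.74)
SEM = 19.66 * sqrt(0.26) = 19.66 * 0.509902
SEM = 10.0247

10.0247


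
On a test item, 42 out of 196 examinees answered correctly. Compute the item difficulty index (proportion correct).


Item difficulty p = number correct / total examinees
p = 42 / 196
p = 0.2143

0.2143


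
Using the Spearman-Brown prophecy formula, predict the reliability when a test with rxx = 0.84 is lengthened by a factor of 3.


r_new = (n * rxx) / (1 + (n-1) * rxx)
r_new = (3 * 0.84) / (1 + 2 * 0.84)
r_new = 2.52 / 2.68
r_new = 0.9403

0.9403


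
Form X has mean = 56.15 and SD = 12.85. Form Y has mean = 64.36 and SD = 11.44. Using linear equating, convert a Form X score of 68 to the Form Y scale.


slope = SD_Y / SD_X = 11.44 / 12.85 ~ 0.8903
intercept = mean_Y - slope * mean_X = 64.36 - (11.44 / 12.85) * 56.15 ~ 14.3712
Y = slope * X + intercept. To avoid rounding drift from the rounded slope/intercept, evaluate the equivalent form Y = mean_Y + SD_Y * (X - mean_X) / SD_X at full precision:
Y = 64.36 + 11.44 * (68 - 56.15) / 12.85
Y = 64.36 + 11.44 * 11.85 / 12.85
Y = 64.36 + 135.564 / 12.85
Y = 64.36 + 10.5497
Y = 74.9097

74.9097


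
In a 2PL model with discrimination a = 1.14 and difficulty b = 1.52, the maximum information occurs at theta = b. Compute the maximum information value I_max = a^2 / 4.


For 2PL, max info at theta = b = 1.52
I_max = a^2 / 4 = 1.14^2 / 4
= 1.2996 / 4
I_max = 0.3249

0.3249


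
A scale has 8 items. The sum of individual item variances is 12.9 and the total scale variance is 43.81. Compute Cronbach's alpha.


alpha = (k/(k-1)) * (1 - sum(si^2)/s_total^2)
= (8/7) * (1 - 12.9/43.81)
alpha = 0.8063

0.8063


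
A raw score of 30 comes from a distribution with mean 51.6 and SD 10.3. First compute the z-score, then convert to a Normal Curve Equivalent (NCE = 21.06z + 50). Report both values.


z = (X - mean) / SD = (30 - 51.6) / 10.3
z = -21.6 / 10.3
z = -2.0971
NCE = NCE = 21.06z + 50
Carry z at full precision (z = -21.6 / 10.3) into the conversion:
NCE = 21.06 * (-21.6 / 10.3) + 50 = -454.896 / 10.3 + 50
NCE = -44.1647 + 50
NCE = 5.8353

5.8353


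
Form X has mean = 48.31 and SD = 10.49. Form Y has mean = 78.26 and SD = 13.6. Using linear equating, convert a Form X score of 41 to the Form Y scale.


slope = SD_Y / SD_X = 13.6 / 10.49 ~ 1.2965
intercept = mean_Y - slope * mean_X = 78.26 - (13.6 / 10.49) * 48.31 ~ 15.6274
Y = slope * X + intercept. To avoid rounding drift from the rounded slope/intercept, evaluate the equivalent form Y = mean_Y + SD_Y * (X - mean_X) / SD_X at full precision:
Y = 78.26 + 13.6 * (41 - 48.31) / 10.49
Y = 78.26 - 13.6 * 7.31 / 10.49
Y = 78.26 - 99.416 / 10.49
Y = 78.26 - 9.4772
Y = 68.7828

68.7828


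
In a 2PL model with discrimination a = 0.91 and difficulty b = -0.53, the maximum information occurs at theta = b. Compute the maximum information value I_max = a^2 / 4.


For 2PL, max info at theta = b = -0.53
I_max = a^2 / 4 = 0.91^2 / 4
= 0.8281 / 4
I_max = 0.207

0.207


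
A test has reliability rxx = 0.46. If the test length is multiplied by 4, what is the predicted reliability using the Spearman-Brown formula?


r_new = (n * rxx) / (1 + (n-1) * rxx)
r_new = (4 * 0.46) / (1 + 3 * 0.46)
r_new = 1.84 / 2.38
r_new = 0.7731

0.7731


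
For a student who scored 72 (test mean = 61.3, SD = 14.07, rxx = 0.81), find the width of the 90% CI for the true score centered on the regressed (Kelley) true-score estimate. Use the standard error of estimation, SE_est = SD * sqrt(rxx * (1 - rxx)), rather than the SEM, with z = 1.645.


True score estimate = 0.81*72 + 0.19*61.3 = 69.967
SE_est = SD * sqrt(rxx * (1 - rxx)) = 14.07 * sqrt(0.81 * 0.19) = 14.07 * sqrt(0.1539) = 5.519674
CI = T_est +/- z * SE_est, so width = 2 * z * SE_est = 2 * 1.645 * 5.519674
Width = 18.1597

18.1597


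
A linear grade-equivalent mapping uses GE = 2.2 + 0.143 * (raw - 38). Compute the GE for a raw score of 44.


raw - median = 44 - 38 = 6
slope * diff = 0.143 * 6 = 0.858
GE = 2.2 + 0.858
GE = 3.058

3.058


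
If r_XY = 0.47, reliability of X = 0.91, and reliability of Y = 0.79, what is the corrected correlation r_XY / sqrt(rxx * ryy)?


r_corrected = rxy / sqrt(rxx * ryy)
= 0.47 / sqrt(0.91 * 0.79)
= 0.47 / sqrt(0.7189)
= 0.47 / 0.84788
r_corrected = 0.5543

0.5543


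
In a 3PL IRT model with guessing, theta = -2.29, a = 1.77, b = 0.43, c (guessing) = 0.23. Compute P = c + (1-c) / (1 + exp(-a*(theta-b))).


logit = 1.77*(-2.29 - 0.43) = -4.8144
P* = 1/(1 + exp(--4.8144)) = 0.008
P = 0.23 + (1 - 0.23) * 0.008
P = 0.2362

0.2362


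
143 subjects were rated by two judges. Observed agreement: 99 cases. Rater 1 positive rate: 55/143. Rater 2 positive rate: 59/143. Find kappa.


P_o = 99/143 = 0.692308
P_e = (55*59 + 88*84) / 20449 = 0.520172
kappa = (P_o - P_e) / (1 - P_e)
kappa = (0.692308 - 0.520172) / (1 - 0.520172)
kappa = 0.3587

0.3587


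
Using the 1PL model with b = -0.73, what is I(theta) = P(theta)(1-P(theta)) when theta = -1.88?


P = 1/(1+exp(-(-1.88--0.73))) = 0.2405
I = P*(1-P) = 0.2405 * 0.7595
I = 0.1827

0.1827


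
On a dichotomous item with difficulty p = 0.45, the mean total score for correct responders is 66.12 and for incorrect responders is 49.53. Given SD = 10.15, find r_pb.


q = 1 - p = 0.55
rpb = ((M1 - M0) / SD) * sqrt(p * q)
rpb = ((66.12 - 49.53) / 10.15) * sqrt(0.45 * 0.55)
rpb = 0.8131

0.8131


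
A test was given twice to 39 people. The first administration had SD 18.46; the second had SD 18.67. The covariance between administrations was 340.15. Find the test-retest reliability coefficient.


r = cov(X,Y) / (SD_X * SD_Y)
r = 340.15 / (18.46 * 18.67)
r = 340.15 / 344.6482
r = 0.9869

0.9869


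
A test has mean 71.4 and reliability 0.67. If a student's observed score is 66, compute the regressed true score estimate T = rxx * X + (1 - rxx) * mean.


T_est = rxx * X + (1 - rxx) * mean
T_est = 0.67 * 66 + 0.33 * 71.4
T_est = 44.22 + 23.562
T_est = 67.782

67.782


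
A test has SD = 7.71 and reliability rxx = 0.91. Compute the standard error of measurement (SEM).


SEM = SD * sqrt(1 - rxx)
SEM = 7.71 * sqrt(1 - 0.91)
SEM = 7.71 * sqrt(0.09) = 7.71 * 0.3
SEM = 2.313

2.313


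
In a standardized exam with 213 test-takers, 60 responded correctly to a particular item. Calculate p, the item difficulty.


Item difficulty p = number correct / total examinees
p = 60 / 213
p = 0.2817

0.2817


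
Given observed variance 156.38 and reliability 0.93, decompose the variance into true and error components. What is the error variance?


var_true = rxx * var_obs = 0.93 * 156.38 = 145.4334
var_error = var_obs - var_true
var_error = 156.38 - 145.4334
var_error = 10.9466

10.9466


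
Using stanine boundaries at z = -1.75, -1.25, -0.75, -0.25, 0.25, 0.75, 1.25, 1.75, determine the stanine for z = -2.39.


Stanine boundaries: [-1.75, -1.25, -0.75, -0.25, 0.25, 0.75, 1.25, 1.75]
z = -2.39
Check each boundary:
  z < -1.75
  z < -1.25
  z < -0.75
  z < -0.25
  z < 0.25
  z < 0.75
  z < 1.25
  z < 1.75
Highest qualifying boundary gives stanine = 1

1


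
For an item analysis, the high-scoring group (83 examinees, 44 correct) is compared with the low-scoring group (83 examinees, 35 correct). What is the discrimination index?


p_upper = 44/83 = 0.5301
p_lower = 35/83 = 0.4217
D = 0.5301 - 0.4217 = 0.1084

0.1084


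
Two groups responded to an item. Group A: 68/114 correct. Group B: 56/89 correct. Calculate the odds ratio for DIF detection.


Odds_A = 68/46 = 1.4783
Odds_B = 56/33 = 1.697
OR = Odds_A / Odds_B = 1.4783 / 1.697
Exactly, OR = (68 * 33) / (46 * 56) = 2244 / 2576
OR = 0.8711

0.8711


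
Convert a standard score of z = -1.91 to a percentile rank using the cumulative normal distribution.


CDF(z) = 0.5 * (1 + erf(z/sqrt(2)))
erf(-1.3506) = -0.9439
CDF = 0.0281
Percentile rank = 0.0281 * 100 = 2.81

2.81


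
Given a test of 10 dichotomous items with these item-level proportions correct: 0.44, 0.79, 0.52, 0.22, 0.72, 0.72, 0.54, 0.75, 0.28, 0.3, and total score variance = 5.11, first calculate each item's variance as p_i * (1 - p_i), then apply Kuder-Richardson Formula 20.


For each item, compute p_i * q_i:
  Item 1: 0.44 * 0.56 = 0.2464
  Item 2: 0.79 * 0.21 = 0.1659
  Item 3: 0.52 * 0.48 = 0.2496
  Item 4: 0.22 * 0.78 = 0.1716
  Item 5: 0.72 * 0.28 = 0.2016
  Item 6: 0.72 * 0.28 = 0.2016
  Item 7: 0.54 * 0.46 = 0.2484
  Item 8: 0.75 * 0.25 = 0.1875
  Item 9: 0.28 * 0.72 = 0.2016
  Item 10: 0.3 * 0.7 = 0.21
Sum(p_i * q_i) = 0.2464 + 0.1659 + 0.2496 + 0.1716 + 0.2016 + 0.2016 + 0.2484 + 0.1875 + 0.2016 + 0.21 = 2.0842
KR-20 = (k/(k-1)) * (1 - Sum(p_i*q_i) / Var_total)
= (10/9) * (1 - 2.0842/5.11)
= 1.1111 * 0.5921
KR-20 = 0.6579

0.6579


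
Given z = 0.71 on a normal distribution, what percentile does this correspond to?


CDF(z) = 0.5 * (1 + erf(z/sqrt(2)))
erf(0.502) = 0.5223
CDF = 0.7611
Percentile rank = 0.7611 * 100 = 76.11

76.11


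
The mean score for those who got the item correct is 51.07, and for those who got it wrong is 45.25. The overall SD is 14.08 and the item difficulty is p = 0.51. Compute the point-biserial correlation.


q = 1 - p = 0.49
rpb = ((M1 - M0) / SD) * sqrt(p * q)
rpb = ((51.07 - 45.25) / 14.08) * sqrt(0.51 * 0.49)
rpb = 0.2066

0.2066


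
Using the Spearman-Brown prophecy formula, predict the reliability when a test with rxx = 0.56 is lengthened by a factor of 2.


r_new = (n * rxx) / (1 + (n-1) * rxx)
r_new = (2 * 0.56) / (1 + 1 * 0.56)
r_new = 1.12 / 1.56
r_new = 0.7179

0.7179


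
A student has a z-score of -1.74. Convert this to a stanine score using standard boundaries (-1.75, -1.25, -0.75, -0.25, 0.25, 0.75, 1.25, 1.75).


Stanine boundaries: [-1.75, -1.25, -0.75, -0.25, 0.25, 0.75, 1.25, 1.75]
z = -1.74
Check each boundary:
  z >= -1.75 -> could be stanine 2
  z < -1.25
  z < -0.75
  z < -0.25
  z < 0.25
  z < 0.75
  z < 1.25
  z < 1.75
Highest qualifying boundary gives stanine = 2

2


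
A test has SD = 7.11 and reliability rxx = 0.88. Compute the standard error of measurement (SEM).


SEM = SD * sqrt(1 - rxx)
SEM = 7.11 * sqrt(1 - 0.88)
SEM = 7.11 * sqrt(0.12) = 7.11 * 0.34641
SEM = 2.463

2.463


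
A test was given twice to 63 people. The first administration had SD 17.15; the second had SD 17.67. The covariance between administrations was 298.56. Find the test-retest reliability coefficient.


r = cov(X,Y) / (SD_X * SD_Y)
r = 298.56 / (17.15 * 17.67)
r = 298.56 / 303.0405
r = 0.9852

0.9852


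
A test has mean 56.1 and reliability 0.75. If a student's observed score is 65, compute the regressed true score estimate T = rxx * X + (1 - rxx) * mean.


T_est = rxx * X + (1 - rxx) * mean
T_est = 0.75 * 65 + 0.25 * 56.1
T_est = 48.75 + 14.025
T_est = 62.775

62.775


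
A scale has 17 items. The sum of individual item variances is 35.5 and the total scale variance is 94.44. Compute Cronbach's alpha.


alpha = (k/(k-1)) * (1 - sum(si^2)/s_total^2)
= (17/16) * (1 - 35.5/94.44)
alpha = 0.6631

0.6631


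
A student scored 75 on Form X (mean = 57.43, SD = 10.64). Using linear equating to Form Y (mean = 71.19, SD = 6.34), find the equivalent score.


slope = SD_Y / SD_X = 6.34 / 10.64 ~ 0.5959
intercept = mean_Y - slope * mean_X = 71.19 - (6.34 / 10.64) * 57.43 ~ 36.9695
Y = slope * X + intercept. To avoid rounding drift from the rounded slope/intercept, evaluate the equivalent form Y = mean_Y + SD_Y * (X - mean_X) / SD_X at full precision:
Y = 71.19 + 6.34 * (75 - 57.43) / 10.64
Y = 71.19 + 6.34 * 17.57 / 10.64
Y = 71.19 + 111.3938 / 10.64
Y = 71.19 + 10.4693
Y = 81.6593

81.6593


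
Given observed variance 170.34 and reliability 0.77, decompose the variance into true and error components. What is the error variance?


var_true = rxx * var_obs = 0.77 * 170.34 = 131.1618
var_error = var_obs - var_true
var_error = 170.34 - 131.1618
var_error = 39.1782

39.1782


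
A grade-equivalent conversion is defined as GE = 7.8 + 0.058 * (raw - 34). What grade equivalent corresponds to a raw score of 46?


raw - median = 46 - 34 = 12
slope * diff = 0.058 * 12 = 0.696
GE = 7.8 + 0.696
GE = 8.496

8.496


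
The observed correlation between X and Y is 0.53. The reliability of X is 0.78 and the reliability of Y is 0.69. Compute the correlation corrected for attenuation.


r_corrected = rxy / sqrt(rxx * ryy)
= 0.53 / sqrt(0.78 * 0.69)
= 0.53 / sqrt(0.5382)
= 0.53 / 0.733621
r_corrected = 0.7224

0.7224


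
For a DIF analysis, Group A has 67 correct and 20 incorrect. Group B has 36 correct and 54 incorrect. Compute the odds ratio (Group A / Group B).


Odds_A = 67/20 = 3.35
Odds_B = 36/54 = 0.6667
OR = Odds_A / Odds_B = 3.35 / 0.6667
Exactly, OR = (67 * 54) / (20 * 36) = 3618 / 720
OR = 5.025

5.025


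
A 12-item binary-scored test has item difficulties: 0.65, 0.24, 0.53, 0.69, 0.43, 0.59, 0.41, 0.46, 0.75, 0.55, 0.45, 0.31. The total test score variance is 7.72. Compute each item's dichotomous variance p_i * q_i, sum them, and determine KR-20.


For each item, compute p_i * q_i:
  Item 1: 0.65 * 0.35 = 0.2275
  Item 2: 0.24 * 0.76 = 0.1824
  Item 3: 0.53 * 0.47 = 0.2491
  Item 4: 0.69 * 0.31 = 0.2139
  Item 5: 0.43 * 0.57 = 0.2451
  Item 6: 0.59 * 0.41 = 0.2419
  Item 7: 0.41 * 0.59 = 0.2419
  Item 8: 0.46 * 0.54 = 0.2484
  Item 9: 0.75 * 0.25 = 0.1875
  Item 10: 0.55 * 0.45 = 0.2475
  Item 11: 0.45 * 0.55 = 0.2475
  Item 12: 0.31 * 0.69 = 0.2139
Sum(p_i * q_i) = 0.2275 + 0.1824 + 0.2491 + 0.2139 + 0.2451 + 0.2419 + 0.2419 + 0.2484 + 0.1875 + 0.2475 + 0.2475 + 0.2139 = 2.7466
KR-20 = (k/(k-1)) * (1 - Sum(p_i*q_i) / Var_total)
= (12/11) * (1 - 2.7466/7.72)
= 1.0909 * 0.6442
KR-20 = 0.7028

0.7028


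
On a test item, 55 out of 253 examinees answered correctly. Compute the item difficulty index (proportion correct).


Item difficulty p = number correct / total examinees
p = 55 / 253
p = 0.2174

0.2174


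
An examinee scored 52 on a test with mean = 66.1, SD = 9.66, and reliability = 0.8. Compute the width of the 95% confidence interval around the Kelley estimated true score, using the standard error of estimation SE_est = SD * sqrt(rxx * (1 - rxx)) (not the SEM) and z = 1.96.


True score estimate = 0.8*52 + 0.2*66.1 = 54.82
SE_est = SD * sqrt(rxx * (1 - rxx)) = 9.66 * sqrt(0.8 * 0.2) = 9.66 * sqrt(0.16) = 3.864
CI = T_est +/- z * SE_est, so width = 2 * z * SE_est = 2 * 1.96 * 3.864
Width = 15.1469

15.1469


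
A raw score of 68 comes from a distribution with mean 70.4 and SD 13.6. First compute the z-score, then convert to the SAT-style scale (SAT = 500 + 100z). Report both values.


z = (X - mean) / SD = (68 - 70.4) / 13.6
z = -2.4 / 13.6
z = -0.1765
SAT-scale = SAT = 500 + 100z
Carry z at full precision (z = -2.4 / 13.6) into the conversion:
SAT-scale = 500 + 100 * (-2.4 / 13.6) = 500 + -240 / 13.6
SAT-scale = 500 + -17.6471
SAT-scale = 482.3529

482.3529


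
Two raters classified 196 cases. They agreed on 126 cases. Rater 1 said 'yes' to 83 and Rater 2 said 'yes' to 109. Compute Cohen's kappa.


P_o = 126/196 = 0.642857
P_e = (83*109 + 113*87) / 38416 = 0.49141
kappa = (P_o - P_e) / (1 - P_e)
kappa = (0.642857 - 0.49141) / (1 - 0.49141)
kappa = 0.2978

0.2978


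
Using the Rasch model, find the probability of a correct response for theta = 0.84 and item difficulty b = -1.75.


theta - b = 0.84 - -1.75 = 2.59
exp(-(theta - b)) = exp(-2.59) = 0.075
P = 1 / (1 + 0.075)
P = 0.9302

0.9302


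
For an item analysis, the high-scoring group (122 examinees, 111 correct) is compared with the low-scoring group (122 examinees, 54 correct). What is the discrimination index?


p_upper = 111/122 = 0.9098
p_lower = 54/122 = 0.4426
D = 0.9098 - 0.4426 = 0.4672

0.4672


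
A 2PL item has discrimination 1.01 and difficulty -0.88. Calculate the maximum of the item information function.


For 2PL, max info at theta = b = -0.88
I_max = a^2 / 4 = 1.01^2 / 4
= 1.0201 / 4
I_max = 0.255

0.255


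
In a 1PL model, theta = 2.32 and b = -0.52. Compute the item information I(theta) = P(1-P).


P = 1/(1+exp(-(2.32--0.52))) = 0.9448
I = P*(1-P) = 0.9448 * 0.0552
I = 0.0522

0.0522


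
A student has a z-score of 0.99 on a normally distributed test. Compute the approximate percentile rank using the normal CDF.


CDF(z) = 0.5 * (1 + erf(z/sqrt(2)))
erf(0.7) = 0.6778
CDF = 0.8389
Percentile rank = 0.8389 * 100 = 83.89

83.89


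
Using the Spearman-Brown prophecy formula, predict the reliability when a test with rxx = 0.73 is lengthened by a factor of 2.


r_new = (n * rxx) / (1 + (n-1) * rxx)
r_new = (2 * 0.73) / (1 + 1 * 0.73)
r_new = 1.46 / 1.73
r_new = 0.8439

0.8439


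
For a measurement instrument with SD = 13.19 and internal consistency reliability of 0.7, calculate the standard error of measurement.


SEM = SD * sqrt(1 - rxx)
SEM = 13.19 * sqrt(1 - 0.7)
SEM = 13.19 * sqrt(0.3) = 13.19 * 0.547723
SEM = 7.2245

7.2245


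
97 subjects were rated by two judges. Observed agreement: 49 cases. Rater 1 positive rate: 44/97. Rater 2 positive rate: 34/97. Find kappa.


P_o = 49/97 = 0.505155
P_e = (44*34 + 53*63) / 9409 = 0.51387
kappa = (P_o - P_e) / (1 - P_e)
kappa = (0.505155 - 0.51387) / (1 - 0.51387)
kappa = -0.0179

-0.0179


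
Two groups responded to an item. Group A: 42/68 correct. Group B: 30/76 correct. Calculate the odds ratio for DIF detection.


Odds_A = 42/26 = 1.6154
Odds_B = 30/46 = 0.6522
OR = Odds_A / Odds_B = 1.6154 / 0.6522
Exactly, OR = (42 * 46) / (26 * 30) = 1932 / 780
OR = 2.4769

2.4769


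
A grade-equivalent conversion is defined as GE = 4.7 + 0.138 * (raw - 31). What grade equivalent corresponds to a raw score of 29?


raw - median = 29 - 31 = -2
slope * diff = 0.138 * -2 = -0.276
GE = 4.7 + -0.276
GE = 4.424

4.424


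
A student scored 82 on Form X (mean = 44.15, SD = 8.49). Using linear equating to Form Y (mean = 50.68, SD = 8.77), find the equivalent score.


slope = SD_Y / SD_X = 8.77 / 8.49 ~ 1.033
intercept = mean_Y - slope * mean_X = 50.68 - (8.77 / 8.49) * 44.15 ~ 5.0739
Y = slope * X + intercept. To avoid rounding drift from the rounded slope/intercept, evaluate the equivalent form Y = mean_Y + SD_Y * (X - mean_X) / SD_X at full precision:
Y = 50.68 + 8.77 * (82 - 44.15) / 8.49
Y = 50.68 + 8.77 * 37.85 / 8.49
Y = 50.68 + 331.9445 / 8.49
Y = 50.68 + 39.0983
Y = 89.7783

89.7783


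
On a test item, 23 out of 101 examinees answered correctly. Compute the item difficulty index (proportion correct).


Item difficulty p = number correct / total examinees
p = 23 / 101
p = 0.2277

0.2277


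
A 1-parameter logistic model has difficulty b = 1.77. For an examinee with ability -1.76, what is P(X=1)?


theta - b = -1.76 - 1.77 = -3.53
exp(-(theta - b)) = exp(3.53) = 34.124
P = 1 / (1 + 34.124)
P = 0.0285

0.0285


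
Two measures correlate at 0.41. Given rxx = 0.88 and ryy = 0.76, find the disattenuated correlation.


r_corrected = rxy / sqrt(rxx * ryy)
= 0.41 / sqrt(0.88 * 0.76)
= 0.41 / sqrt(0.6688)
= 0.41 / 0.817802
r_corrected = 0.5013

0.5013


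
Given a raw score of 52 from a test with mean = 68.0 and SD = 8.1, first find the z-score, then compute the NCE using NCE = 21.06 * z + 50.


z = (X - mean) / SD = (52 - 68.0) / 8.1
z = -16.0 / 8.1
z = -1.9753
NCE = NCE = 21.06z + 50
Carry z at full precision (z = -16.0 / 8.1) into the conversion:
NCE = 21.06 * (-16.0 / 8.1) + 50 = -336.96 / 8.1 + 50
NCE = -41.6 + 50
NCE = 8.4

8.4


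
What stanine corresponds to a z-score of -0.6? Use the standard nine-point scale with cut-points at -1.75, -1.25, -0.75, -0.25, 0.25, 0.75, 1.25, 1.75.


Stanine boundaries: [-1.75, -1.25, -0.75, -0.25, 0.25, 0.75, 1.25, 1.75]
z = -0.6
Check each boundary:
  z >= -1.75 -> could be stanine 2
  z >= -1.25 -> could be stanine 3
  z >= -0.75 -> could be stanine 4
  z < -0.25
  z < 0.25
  z < 0.75
  z < 1.25
  z < 1.75
Highest qualifying boundary gives stanine = 4

4


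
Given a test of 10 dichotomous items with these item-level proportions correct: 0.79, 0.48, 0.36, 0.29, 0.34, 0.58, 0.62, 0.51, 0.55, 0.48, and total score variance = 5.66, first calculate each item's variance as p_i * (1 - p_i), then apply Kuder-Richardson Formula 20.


For each item, compute p_i * q_i:
  Item 1: 0.79 * 0.21 = 0.1659
  Item 2: 0.48 * 0.52 = 0.2496
  Item 3: 0.36 * 0.64 = 0.2304
  Item 4: 0.29 * 0.71 = 0.2059
  Item 5: 0.34 * 0.66 = 0.2244
  Item 6: 0.58 * 0.42 = 0.2436
  Item 7: 0.62 * 0.38 = 0.2356
  Item 8: 0.51 * 0.49 = 0.2499
  Item 9: 0.55 * 0.45 = 0.2475
  Item 10: 0.48 * 0.52 = 0.2496
Sum(p_i * q_i) = 0.1659 + 0.2496 + 0.2304 + 0.2059 + 0.2244 + 0.2436 + 0.2356 + 0.2499 + 0.2475 + 0.2496 = 2.3024
KR-20 = (k/(k-1)) * (1 - Sum(p_i*q_i) / Var_total)
= (10/9) * (1 - 2.3024/5.66)
= 1.1111 * 0.5932
KR-20 = 0.6591

0.6591


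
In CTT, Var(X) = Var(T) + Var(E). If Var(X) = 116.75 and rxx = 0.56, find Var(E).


var_true = rxx * var_obs = 0.56 * 116.75 = 65.38
var_error = var_obs - var_true
var_error = 116.75 - 65.38
var_error = 51.37

51.37


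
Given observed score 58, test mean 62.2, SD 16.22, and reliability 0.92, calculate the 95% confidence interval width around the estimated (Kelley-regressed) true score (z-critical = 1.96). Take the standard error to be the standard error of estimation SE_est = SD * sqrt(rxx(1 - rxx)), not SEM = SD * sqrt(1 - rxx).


True score estimate = 0.92*58 + 0.08*62.2 = 58.336
SE_est = SD * sqrt(rxx * (1 - rxx)) = 16.22 * sqrt(0.92 * 0.08) = 16.22 * sqrt(0.0736) = 4.400376
CI = T_est +/- z * SE_est, so width = 2 * z * SE_est = 2 * 1.96 * 4.400376
Width = 17.2495

17.2495


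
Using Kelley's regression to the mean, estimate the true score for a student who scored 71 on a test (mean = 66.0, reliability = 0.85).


T_est = rxx * X + (1 - rxx) * mean
T_est = 0.85 * 71 + 0.15 * 66.0
T_est = 60.35 + 9.9
T_est = 70.25

70.25


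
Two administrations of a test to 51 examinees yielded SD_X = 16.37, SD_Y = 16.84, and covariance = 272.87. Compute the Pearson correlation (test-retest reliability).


r = cov(X,Y) / (SD_X * SD_Y)
r = 272.87 / (16.37 * 16.84)
r = 272.87 / 275.6708
r = 0.9898

0.9898


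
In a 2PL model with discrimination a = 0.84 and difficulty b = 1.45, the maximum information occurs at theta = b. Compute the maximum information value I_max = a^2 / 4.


For 2PL, max info at theta = b = 1.45
I_max = a^2 / 4 = 0.84^2 / 4
= 0.7056 / 4
I_max = 0.1764

0.1764


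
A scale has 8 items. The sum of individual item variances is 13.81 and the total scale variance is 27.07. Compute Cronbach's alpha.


alpha = (k/(k-1)) * (1 - sum(si^2)/s_total^2)
= (8/7) * (1 - 13.81/27.07)
alpha = 0.5598

0.5598


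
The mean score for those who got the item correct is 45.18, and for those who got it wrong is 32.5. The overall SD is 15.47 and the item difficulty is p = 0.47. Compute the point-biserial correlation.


q = 1 - p = 0.53
rpb = ((M1 - M0) / SD) * sqrt(p * q)
rpb = ((45.18 - 32.5) / 15.47) * sqrt(0.47 * 0.53)
rpb = 0.4091

0.4091


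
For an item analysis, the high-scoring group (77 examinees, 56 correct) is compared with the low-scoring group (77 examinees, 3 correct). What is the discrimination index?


p_upper = 56/77 = 0.7273
p_lower = 3/77 = 0.039
D = 0.7273 - 0.039 = 0.6883

0.6883


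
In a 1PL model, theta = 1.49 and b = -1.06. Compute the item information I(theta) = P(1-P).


P = 1/(1+exp(-(1.49--1.06))) = 0.9276
I = P*(1-P) = 0.9276 * 0.0724
I = 0.0672

0.0672


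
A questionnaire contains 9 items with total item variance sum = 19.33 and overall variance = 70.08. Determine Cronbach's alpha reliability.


alpha = (k/(k-1)) * (1 - sum(si^2)/s_total^2)
= (9/8) * (1 - 19.33/70.08)
alpha = 0.8147

0.8147


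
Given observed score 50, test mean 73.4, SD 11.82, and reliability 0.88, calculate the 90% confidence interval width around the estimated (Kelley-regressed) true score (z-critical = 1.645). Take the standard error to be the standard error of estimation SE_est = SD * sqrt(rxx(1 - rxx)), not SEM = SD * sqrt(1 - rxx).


True score estimate = 0.88*50 + 0.12*73.4 = 52.808
SE_est = SD * sqrt(rxx * (1 - rxx)) = 11.82 * sqrt(0.88 * 0.12) = 11.82 * sqrt(0.1056) = 3.841045
CI = T_est +/- z * SE_est, so width = 2 * z * SE_est = 2 * 1.645 * 3.841045
Width = 12.637

12.637


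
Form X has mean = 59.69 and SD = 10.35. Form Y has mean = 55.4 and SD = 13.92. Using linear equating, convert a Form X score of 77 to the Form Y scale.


slope = SD_Y / SD_X = 13.92 / 10.35 ~ 1.3449
intercept = mean_Y - slope * mean_X = 55.4 - (13.92 / 10.35) * 59.69 ~ -24.8787
Y = slope * X + intercept. To avoid rounding drift from the rounded slope/intercept, evaluate the equivalent form Y = mean_Y + SD_Y * (X - mean_X) / SD_X at full precision:
Y = 55.4 + 13.92 * (77 - 59.69) / 10.35
Y = 55.4 + 13.92 * 17.31 / 10.35
Y = 55.4 + 240.9552 / 10.35
Y = 55.4 + 23.2807
Y = 78.6807

78.6807


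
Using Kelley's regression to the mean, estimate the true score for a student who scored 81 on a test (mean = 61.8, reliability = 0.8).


T_est = rxx * X + (1 - rxx) * mean
T_est = 0.8 * 81 + 0.2 * 61.8
T_est = 64.8 + 12.36
T_est = 77.16

77.16


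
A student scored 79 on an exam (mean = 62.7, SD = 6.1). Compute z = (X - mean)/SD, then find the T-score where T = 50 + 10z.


z = (X - mean) / SD = (79 - 62.7) / 6.1
z = 16.3 / 6.1
z = 2.6721
T-score = T = 50 + 10z
Carry z at full precision (z = 16.3 / 6.1) into the conversion:
T-score = 50 + 10 * (16.3 / 6.1) = 50 + 163 / 6.1
T-score = 50 + 26.7213
T-score = 76.7213

76.7213
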